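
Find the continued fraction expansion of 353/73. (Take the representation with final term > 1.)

[4; 1, 5, 12]

353 = 4*73 + 61
73 = 1*61 + 12
61 = 5*12 + 1
12 = 12*1 + 0  (stop)
So 353/73 = [4; 1, 5, 12].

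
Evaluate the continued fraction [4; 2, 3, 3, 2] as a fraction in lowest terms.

Using pₖ = aₖpₖ₋₁ + pₖ₋₂ and qₖ = aₖqₖ₋₁ + qₖ₋₂:
  k=0: a=4, p=4, q=1
  k=1: a=2, p=9, q=2
  k=2: a=3, p=31, q=7
  k=3: a=3, p=102, q=23
  k=4: a=2, p=235, q=53

235/53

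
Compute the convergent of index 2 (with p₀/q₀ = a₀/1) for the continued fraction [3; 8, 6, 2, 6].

Using pₖ = aₖpₖ₋₁ + pₖ₋₂, qₖ = aₖqₖ₋₁ + qₖ₋₂ (with p₋₁=1, p₋₂=0, q₋₁=0, q₋₂=1):
  k=0: a=3, p=3, q=1
  k=1: a=8, p=25, q=8
  k=2: a=6, p=153, q=49

153/49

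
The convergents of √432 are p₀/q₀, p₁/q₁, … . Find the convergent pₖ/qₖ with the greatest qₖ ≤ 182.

√432 = [20; 1, 3, 1, 1, 1, 3, 1, 40, …] (period length 8).
Convergents:
  p_0/q_0 = 20/1
  p_1/q_1 = 21/1
  p_2/q_2 = 83/4
  p_3/q_3 = 104/5
  p_4/q_4 = 187/9
  p_5/q_5 = 291/14
  p_6/q_6 = 1060/51
  p_7/q_7 = 1351/65
  p_8/q_8 = 55100/2651
q_7 = 65 ≤ 182 < 2651 = q_8, so the answer is 1351/65.

1351/65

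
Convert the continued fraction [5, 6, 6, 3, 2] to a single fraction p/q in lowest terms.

1399/271

Fold from the inside: start with 2/1.
  3 + 1/2 = 7/2
  6 + 2/7 = 44/7
  6 + 7/44 = 271/44
  5 + 44/271 = 1399/271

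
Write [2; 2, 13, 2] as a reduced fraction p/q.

Using pₖ = aₖpₖ₋₁ + pₖ₋₂ and qₖ = aₖqₖ₋₁ + qₖ₋₂:
  k=0: a=2, p=2, q=1
  k=1: a=2, p=5, q=2
  k=2: a=13, p=67, q=27
  k=3: a=2, p=139, q=56

139/56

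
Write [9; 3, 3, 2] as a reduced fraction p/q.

214/23

Fold from the inside: start with 2/1.
  3 + 1/2 = 7/2
  3 + 2/7 = 23/7
  9 + 7/23 = 214/23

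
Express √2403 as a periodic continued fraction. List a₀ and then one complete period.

a₀ = ⌊√2403⌋ = 49.
With m₀=0, d₀=1 and mₖ₊₁ = dₖaₖ − mₖ, dₖ₊₁ = (n − mₖ₊₁²)/dₖ, aₖ₊₁ = ⌊(a₀+mₖ₊₁)/dₖ₊₁⌋:
  k=1: m=49, d=2, a=49
  k=2: m=49, d=1, a=98
d=1 and a=2a₀=98 at k=2, so the next step gives (m, d) = (49, 2) again — its k=1 value — and the period has length 2.

[49; 49, 98]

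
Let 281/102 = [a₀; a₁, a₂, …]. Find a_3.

12

281 = 2·102 + 77   →  a_0 = 2
102 = 1·77 + 25   →  a_1 = 1
77 = 3·25 + 2   →  a_2 = 3
25 = 12·2 + 1   →  a_3 = 12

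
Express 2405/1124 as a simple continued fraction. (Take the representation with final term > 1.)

[2; 7, 6, 3, 1, 1, 3]

2405 = 2·1124 + 157
1124 = 7·157 + 25
157 = 6·25 + 7
25 = 3·7 + 4
7 = 1·4 + 3
4 = 1·3 + 1
3 = 3·1 + 0  (stop)
So 2405/1124 = [2; 7, 6, 3, 1, 1, 3].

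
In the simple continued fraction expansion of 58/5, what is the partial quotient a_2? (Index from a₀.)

1

58 = 11·5 + 3   →  a_0 = 11
5 = 1·3 + 2   →  a_1 = 1
3 = 1·2 + 1   →  a_2 = 1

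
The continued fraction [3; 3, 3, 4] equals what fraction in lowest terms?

142/43

Fold from the inside: start with 4/1.
  3 + 1/4 = 13/4
  3 + 4/13 = 43/13
  3 + 13/43 = 142/43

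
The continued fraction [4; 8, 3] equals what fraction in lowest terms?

103/25

Using pₖ = aₖpₖ₋₁ + pₖ₋₂ and qₖ = aₖqₖ₋₁ + qₖ₋₂:
  k=0: a=4, p=4, q=1
  k=1: a=8, p=33, q=8
  k=2: a=3, p=103, q=25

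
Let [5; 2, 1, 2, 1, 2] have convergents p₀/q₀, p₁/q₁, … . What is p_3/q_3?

Using pₖ = aₖpₖ₋₁ + pₖ₋₂, qₖ = aₖqₖ₋₁ + qₖ₋₂ (with p₋₁=1, p₋₂=0, q₋₁=0, q₋₂=1):
  k=0: a=5, p=5, q=1
  k=1: a=2, p=11, q=2
  k=2: a=1, p=16, q=3
  k=3: a=2, p=43, q=8

43/8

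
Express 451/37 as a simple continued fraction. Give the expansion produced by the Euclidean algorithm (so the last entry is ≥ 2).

451 = 12×37 + 7
37 = 5×7 + 2
7 = 3×2 + 1
2 = 2×1 + 0  (stop)
So 451/37 = [12; 5, 3, 2].

[12; 5, 3, 2]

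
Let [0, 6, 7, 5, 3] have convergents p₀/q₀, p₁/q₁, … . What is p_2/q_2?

7/43

Using pₖ = aₖpₖ₋₁ + pₖ₋₂, qₖ = aₖqₖ₋₁ + qₖ₋₂ (with p₋₁=1, p₋₂=0, q₋₁=0, q₋₂=1):
  k=0: a=0, p=0, q=1
  k=1: a=6, p=1, q=6
  k=2: a=7, p=7, q=43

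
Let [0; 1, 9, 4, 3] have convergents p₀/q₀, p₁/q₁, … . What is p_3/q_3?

Using pₖ = aₖpₖ₋₁ + pₖ₋₂, qₖ = aₖqₖ₋₁ + qₖ₋₂ (with p₋₁=1, p₋₂=0, q₋₁=0, q₋₂=1):
  k=0: a=0, p=0, q=1
  k=1: a=1, p=1, q=1
  k=2: a=9, p=9, q=10
  k=3: a=4, p=37, q=41

37/41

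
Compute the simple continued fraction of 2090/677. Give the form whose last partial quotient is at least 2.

2090 = 3×677 + 59
677 = 11×59 + 28
59 = 2×28 + 3
28 = 9×3 + 1
3 = 3×1 + 0  (stop)
So 2090/677 = [3; 11, 2, 9, 3].

[3; 11, 2, 9, 3]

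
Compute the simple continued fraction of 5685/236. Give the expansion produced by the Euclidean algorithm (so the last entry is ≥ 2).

5685 = 24×236 + 21
236 = 11×21 + 5
21 = 4×5 + 1
5 = 5×1 + 0  (stop)
So 5685/236 = [24; 11, 4, 5].

[24; 11, 4, 5]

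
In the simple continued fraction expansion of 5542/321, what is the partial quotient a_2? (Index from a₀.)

1

5542 = 17·321 + 85   →  a_0 = 17
321 = 3·85 + 66   →  a_1 = 3
85 = 1·66 + 19   →  a_2 = 1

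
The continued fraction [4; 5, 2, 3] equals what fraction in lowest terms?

159/38

Fold from the inside: start with 3/1.
  2 + 1/3 = 7/3
  5 + 3/7 = 38/7
  4 + 7/38 = 159/38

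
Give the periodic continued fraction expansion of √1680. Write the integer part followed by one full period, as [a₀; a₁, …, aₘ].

[40; 1, 80]

a₀ = ⌊√1680⌋ = 40.
With m₀=0, d₀=1 and mₖ₊₁ = dₖaₖ − mₖ, dₖ₊₁ = (n − mₖ₊₁²)/dₖ, aₖ₊₁ = ⌊(a₀+mₖ₊₁)/dₖ₊₁⌋:
  k=1: m=40, d=80, a=1
  k=2: m=40, d=1, a=80
d=1 and a=2a₀=80 at k=2, so the next step gives (m, d) = (40, 80) again — its k=1 value — and the period has length 2.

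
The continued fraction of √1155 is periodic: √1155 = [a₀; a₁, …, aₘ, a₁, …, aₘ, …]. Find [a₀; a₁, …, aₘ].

a₀ = ⌊√1155⌋ = 33.
With m₀=0, d₀=1 and mₖ₊₁ = dₖaₖ − mₖ, dₖ₊₁ = (n − mₖ₊₁²)/dₖ, aₖ₊₁ = ⌊(a₀+mₖ₊₁)/dₖ₊₁⌋:
  k=1: m=33, d=66, a=1
  k=2: m=33, d=1, a=66
d=1 and a=2a₀=66 at k=2, so the next step gives (m, d) = (33, 66) again — its k=1 value — and the period has length 2.

[33; 1, 66]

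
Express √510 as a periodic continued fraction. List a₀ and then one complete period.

[22; 1, 1, 2, 1, 1, 44]

a₀ = ⌊√510⌋ = 22.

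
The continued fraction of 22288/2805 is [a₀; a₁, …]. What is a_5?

22288 = 7·2805 + 2653   →  a_0 = 7
2805 = 1·2653 + 152   →  a_1 = 1
2653 = 17·152 + 69   →  a_2 = 17
152 = 2·69 + 14   →  a_3 = 2
69 = 4·14 + 13   →  a_4 = 4
14 = 1·13 + 1   →  a_5 = 1

1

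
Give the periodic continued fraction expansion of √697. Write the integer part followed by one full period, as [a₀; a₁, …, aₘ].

a₀ = ⌊√697⌋ = 26.
With m₀=0, d₀=1 and mₖ₊₁ = dₖaₖ − mₖ, dₖ₊₁ = (n − mₖ₊₁²)/dₖ, aₖ₊₁ = ⌊(a₀+mₖ₊₁)/dₖ₊₁⌋:
  k=1: m=26, d=21, a=2
  k=2: m=16, d=21, a=2
  k=3: m=26, d=1, a=52
d=1 and a=2a₀=52 at k=3, so the next step gives (m, d) = (26, 21) again — its k=1 value — and the period has length 3.

[26; 2, 2, 52]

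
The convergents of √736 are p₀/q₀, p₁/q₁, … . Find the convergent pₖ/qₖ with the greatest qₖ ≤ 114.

2306/85

√736 = [27; 7, 1, 2, 1, 2, 1, 7, 54, …] (period length 8).
Convergents:
  p_0/q_0 = 27/1
  p_1/q_1 = 190/7
  p_2/q_2 = 217/8
  p_3/q_3 = 624/23
  p_4/q_4 = 841/31
  p_5/q_5 = 2306/85
  p_6/q_6 = 3147/116
q_5 = 85 ≤ 114 < 116 = q_6, so the answer is 2306/85.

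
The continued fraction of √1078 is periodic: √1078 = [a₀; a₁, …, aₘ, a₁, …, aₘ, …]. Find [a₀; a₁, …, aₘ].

[32; 1, 4, 1, 64]

a₀ = ⌊√1078⌋ = 32.
With m₀=0, d₀=1 and mₖ₊₁ = dₖaₖ − mₖ, dₖ₊₁ = (n − mₖ₊₁²)/dₖ, aₖ₊₁ = ⌊(a₀+mₖ₊₁)/dₖ₊₁⌋:
  k=1: m=32, d=54, a=1
  k=2: m=22, d=11, a=4
  k=3: m=22, d=54, a=1
  k=4: m=32, d=1, a=64
d=1 and a=2a₀=64 at k=4, so the next step gives (m, d) = (32, 54) again — its k=1 value — and the period has length 4.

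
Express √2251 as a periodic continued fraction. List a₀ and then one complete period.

[47; 2, 4, 47, 4, 2, 94]

a₀ = ⌊√2251⌋ = 47.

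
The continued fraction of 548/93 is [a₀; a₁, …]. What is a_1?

548 = 5·93 + 83   →  a_0 = 5
93 = 1·83 + 10   →  a_1 = 1

1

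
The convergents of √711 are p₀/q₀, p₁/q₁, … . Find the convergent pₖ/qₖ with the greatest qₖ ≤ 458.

√711 = [26; 1, 1, 1, 52, …] (period length 4).
Convergents:
  p_0/q_0 = 26/1
  p_1/q_1 = 27/1
  p_2/q_2 = 53/2
  p_3/q_3 = 80/3
  p_4/q_4 = 4213/158
  p_5/q_5 = 4293/161
  p_6/q_6 = 8506/319
  p_7/q_7 = 12799/480
q_6 = 319 ≤ 458 < 480 = q_7, so the answer is 8506/319.

8506/319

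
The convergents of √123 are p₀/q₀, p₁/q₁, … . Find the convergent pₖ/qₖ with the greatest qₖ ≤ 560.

√123 = [11; 11, 22, …] (period length 2).
Convergents:
  p_0/q_0 = 11/1
  p_1/q_1 = 122/11
  p_2/q_2 = 2695/243
  p_3/q_3 = 29767/2684
q_2 = 243 ≤ 560 < 2684 = q_3, so the answer is 2695/243.

2695/243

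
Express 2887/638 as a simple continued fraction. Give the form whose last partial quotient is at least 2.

2887 = 4×638 + 335
638 = 1×335 + 303
335 = 1×303 + 32
303 = 9×32 + 15
32 = 2×15 + 2
15 = 7×2 + 1
2 = 2×1 + 0  (stop)
So 2887/638 = [4; 1, 1, 9, 2, 7, 2].

[4; 1, 1, 9, 2, 7, 2]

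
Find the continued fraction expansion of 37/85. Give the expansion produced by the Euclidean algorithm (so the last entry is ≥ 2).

37 = 0·85 + 37
85 = 2·37 + 11
37 = 3·11 + 4
11 = 2·4 + 3
4 = 1·3 + 1
3 = 3·1 + 0  (stop)
So 37/85 = [0; 2, 3, 2, 1, 3].

[0; 2, 3, 2, 1, 3]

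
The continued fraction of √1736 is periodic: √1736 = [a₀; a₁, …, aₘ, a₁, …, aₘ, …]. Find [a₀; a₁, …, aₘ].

a₀ = ⌊√1736⌋ = 41.

[41; 1, 1, 1, 82]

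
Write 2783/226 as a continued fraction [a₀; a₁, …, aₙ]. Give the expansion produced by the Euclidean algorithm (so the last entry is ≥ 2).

2783 = 12×226 + 71
226 = 3×71 + 13
71 = 5×13 + 6
13 = 2×6 + 1
6 = 6×1 + 0  (stop)
So 2783/226 = [12; 3, 5, 2, 6].

[12; 3, 5, 2, 6]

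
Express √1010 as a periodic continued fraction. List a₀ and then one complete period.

[31; 1, 3, 1, 1, 3, 1, 62]

a₀ = ⌊√1010⌋ = 31.
With m₀=0, d₀=1 and mₖ₊₁ = dₖaₖ − mₖ, dₖ₊₁ = (n − mₖ₊₁²)/dₖ, aₖ₊₁ = ⌊(a₀+mₖ₊₁)/dₖ₊₁⌋:
  k=1: m=31, d=49, a=1
  k=2: m=18, d=14, a=3
  k=3: m=24, d=31, a=1
  k=4: m=7, d=31, a=1
  k=5: m=24, d=14, a=3
  k=6: m=18, d=49, a=1
  k=7: m=31, d=1, a=62
d=1 and a=2a₀=62 at k=7, so the next step gives (m, d) = (31, 49) again — its k=1 value — and the period has length 7.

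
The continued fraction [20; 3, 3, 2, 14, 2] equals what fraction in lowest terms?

13949/687

Fold from the inside: start with 2/1.
  14 + 1/2 = 29/2
  2 + 2/29 = 60/29
  3 + 29/60 = 209/60
  3 + 60/209 = 687/209
  20 + 209/687 = 13949/687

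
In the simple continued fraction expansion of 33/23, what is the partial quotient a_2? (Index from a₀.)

3

33 = 1·23 + 10   →  a_0 = 1
23 = 2·10 + 3   →  a_1 = 2
10 = 3·3 + 1   →  a_2 = 3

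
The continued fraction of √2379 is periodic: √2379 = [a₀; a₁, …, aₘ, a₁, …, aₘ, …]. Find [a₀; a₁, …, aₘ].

[48; 1, 3, 2, 3, 1, 96]

a₀ = ⌊√2379⌋ = 48.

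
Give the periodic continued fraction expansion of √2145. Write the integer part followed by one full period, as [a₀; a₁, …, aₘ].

[46; 3, 5, 2, 5, 3, 92]

a₀ = ⌊√2145⌋ = 46.
With m₀=0, d₀=1 and mₖ₊₁ = dₖaₖ − mₖ, dₖ₊₁ = (n − mₖ₊₁²)/dₖ, aₖ₊₁ = ⌊(a₀+mₖ₊₁)/dₖ₊₁⌋:
  k=1: m=46, d=29, a=3
  k=2: m=41, d=16, a=5
  k=3: m=39, d=39, a=2
  k=4: m=39, d=16, a=5
  k=5: m=41, d=29, a=3
  k=6: m=46, d=1, a=92
d=1 and a=2a₀=92 at k=6, so the next step gives (m, d) = (46, 29) again — its k=1 value — and the period has length 6.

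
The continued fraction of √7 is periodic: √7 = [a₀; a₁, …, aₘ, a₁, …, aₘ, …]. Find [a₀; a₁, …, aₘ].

[2; 1, 1, 1, 4]

a₀ = ⌊√7⌋ = 2.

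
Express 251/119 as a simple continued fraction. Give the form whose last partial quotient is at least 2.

[2; 9, 6, 2]

251 = 2·119 + 13
119 = 9·13 + 2
13 = 6·2 + 1
2 = 2·1 + 0  (stop)
So 251/119 = [2; 9, 6, 2].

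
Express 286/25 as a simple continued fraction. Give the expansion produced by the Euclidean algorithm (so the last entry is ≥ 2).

[11; 2, 3, 1, 2]

286 = 11·25 + 11
25 = 2·11 + 3
11 = 3·3 + 2
3 = 1·2 + 1
2 = 2·1 + 0  (stop)
So 286/25 = [11; 2, 3, 1, 2].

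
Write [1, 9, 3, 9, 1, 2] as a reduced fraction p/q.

929/839

Using pₖ = aₖpₖ₋₁ + pₖ₋₂ and qₖ = aₖqₖ₋₁ + qₖ₋₂:
  k=0: a=1, p=1, q=1
  k=1: a=9, p=10, q=9
  k=2: a=3, p=31, q=28
  k=3: a=9, p=289, q=261
  k=4: a=1, p=320, q=289
  k=5: a=2, p=929, q=839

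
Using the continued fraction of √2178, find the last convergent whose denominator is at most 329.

√2178 = [46; 1, 2, 46, 2, 1, 92, …] (period length 6).
Convergents:
  p_0/q_0 = 46/1
  p_1/q_1 = 47/1
  p_2/q_2 = 140/3
  p_3/q_3 = 6487/139
  p_4/q_4 = 13114/281
  p_5/q_5 = 19601/420
q_4 = 281 ≤ 329 < 420 = q_5, so the answer is 13114/281.

13114/281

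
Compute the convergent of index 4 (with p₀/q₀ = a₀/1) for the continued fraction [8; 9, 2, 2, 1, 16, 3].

535/66

Using pₖ = aₖpₖ₋₁ + pₖ₋₂, qₖ = aₖqₖ₋₁ + qₖ₋₂ (with p₋₁=1, p₋₂=0, q₋₁=0, q₋₂=1):
  k=0: a=8, p=8, q=1
  k=1: a=9, p=73, q=9
  k=2: a=2, p=154, q=19
  k=3: a=2, p=381, q=47
  k=4: a=1, p=535, q=66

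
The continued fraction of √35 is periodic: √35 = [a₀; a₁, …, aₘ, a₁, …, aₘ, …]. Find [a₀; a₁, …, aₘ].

[5; 1, 10]

a₀ = ⌊√35⌋ = 5.
With m₀=0, d₀=1 and mₖ₊₁ = dₖaₖ − mₖ, dₖ₊₁ = (n − mₖ₊₁²)/dₖ, aₖ₊₁ = ⌊(a₀+mₖ₊₁)/dₖ₊₁⌋:
  k=1: m=5, d=10, a=1
  k=2: m=5, d=1, a=10
d=1 and a=2a₀=10 at k=2, so the next step gives (m, d) = (5, 10) again — its k=1 value — and the period has length 2.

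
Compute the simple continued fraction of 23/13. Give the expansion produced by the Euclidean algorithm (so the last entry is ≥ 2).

[1; 1, 3, 3]

23 = 1*13 + 10
13 = 1*10 + 3
10 = 3*3 + 1
3 = 3*1 + 0  (stop)
So 23/13 = [1; 1, 3, 3].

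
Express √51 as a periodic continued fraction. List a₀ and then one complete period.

a₀ = ⌊√51⌋ = 7.
With m₀=0, d₀=1 and mₖ₊₁ = dₖaₖ − mₖ, dₖ₊₁ = (n − mₖ₊₁²)/dₖ, aₖ₊₁ = ⌊(a₀+mₖ₊₁)/dₖ₊₁⌋:
  k=1: m=7, d=2, a=7
  k=2: m=7, d=1, a=14
d=1 and a=2a₀=14 at k=2, so the next step gives (m, d) = (7, 2) again — its k=1 value — and the period has length 2.

[7; 7, 14]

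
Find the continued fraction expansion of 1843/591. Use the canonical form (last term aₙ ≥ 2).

[3; 8, 2, 3, 1, 7]

1843 = 3·591 + 70
591 = 8·70 + 31
70 = 2·31 + 8
31 = 3·8 + 7
8 = 1·7 + 1
7 = 7·1 + 0  (stop)
So 1843/591 = [3; 8, 2, 3, 1, 7].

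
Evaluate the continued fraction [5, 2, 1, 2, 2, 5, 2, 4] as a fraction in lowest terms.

Using pₖ = aₖpₖ₋₁ + pₖ₋₂ and qₖ = aₖqₖ₋₁ + qₖ₋₂:
  k=0: a=5, p=5, q=1
  k=1: a=2, p=11, q=2
  k=2: a=1, p=16, q=3
  k=3: a=2, p=43, q=8
  k=4: a=2, p=102, q=19
  k=5: a=5, p=553, q=103
  k=6: a=2, p=1208, q=225
  k=7: a=4, p=5385, q=1003

5385/1003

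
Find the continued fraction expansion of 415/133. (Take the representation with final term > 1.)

[3; 8, 3, 5]

415 = 3×133 + 16
133 = 8×16 + 5
16 = 3×5 + 1
5 = 5×1 + 0  (stop)
So 415/133 = [3; 8, 3, 5].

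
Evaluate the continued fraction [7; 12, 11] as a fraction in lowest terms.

942/133

Using pₖ = aₖpₖ₋₁ + pₖ₋₂ and qₖ = aₖqₖ₋₁ + qₖ₋₂:
  k=0: a=7, p=7, q=1
  k=1: a=12, p=85, q=12
  k=2: a=11, p=942, q=133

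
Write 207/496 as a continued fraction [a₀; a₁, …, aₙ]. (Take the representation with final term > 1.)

207 = 0×496 + 207
496 = 2×207 + 82
207 = 2×82 + 43
82 = 1×43 + 39
43 = 1×39 + 4
39 = 9×4 + 3
4 = 1×3 + 1
3 = 3×1 + 0  (stop)
So 207/496 = [0; 2, 2, 1, 1, 9, 1, 3].

[0; 2, 2, 1, 1, 9, 1, 3]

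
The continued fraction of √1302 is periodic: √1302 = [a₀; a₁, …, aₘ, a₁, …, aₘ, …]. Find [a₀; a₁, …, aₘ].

[36; 12, 72]

a₀ = ⌊√1302⌋ = 36.
With m₀=0, d₀=1 and mₖ₊₁ = dₖaₖ − mₖ, dₖ₊₁ = (n − mₖ₊₁²)/dₖ, aₖ₊₁ = ⌊(a₀+mₖ₊₁)/dₖ₊₁⌋:
  k=1: m=36, d=6, a=12
  k=2: m=36, d=1, a=72
d=1 and a=2a₀=72 at k=2, so the next step gives (m, d) = (36, 6) again — its k=1 value — and the period has length 2.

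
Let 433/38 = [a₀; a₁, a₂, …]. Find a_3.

433 = 11·38 + 15   →  a_0 = 11
38 = 2·15 + 8   →  a_1 = 2
15 = 1·8 + 7   →  a_2 = 1
8 = 1·7 + 1   →  a_3 = 1

1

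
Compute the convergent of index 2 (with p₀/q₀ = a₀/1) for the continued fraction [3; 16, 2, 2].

Using pₖ = aₖpₖ₋₁ + pₖ₋₂, qₖ = aₖqₖ₋₁ + qₖ₋₂ (with p₋₁=1, p₋₂=0, q₋₁=0, q₋₂=1):
  k=0: a=3, p=3, q=1
  k=1: a=16, p=49, q=16
  k=2: a=2, p=101, q=33

101/33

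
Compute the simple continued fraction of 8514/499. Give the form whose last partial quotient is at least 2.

[17; 16, 10, 3]

8514 = 17×499 + 31
499 = 16×31 + 3
31 = 10×3 + 1
3 = 3×1 + 0  (stop)
So 8514/499 = [17; 16, 10, 3].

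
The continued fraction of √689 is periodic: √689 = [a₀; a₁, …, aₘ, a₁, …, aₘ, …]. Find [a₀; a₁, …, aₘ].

[26; 4, 52]

a₀ = ⌊√689⌋ = 26.
With m₀=0, d₀=1 and mₖ₊₁ = dₖaₖ − mₖ, dₖ₊₁ = (n − mₖ₊₁²)/dₖ, aₖ₊₁ = ⌊(a₀+mₖ₊₁)/dₖ₊₁⌋:
  k=1: m=26, d=13, a=4
  k=2: m=26, d=1, a=52
d=1 and a=2a₀=52 at k=2, so the next step gives (m, d) = (26, 13) again — its k=1 value — and the period has length 2.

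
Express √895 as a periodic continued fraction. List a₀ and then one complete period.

[29; 1, 10, 1, 58]

a₀ = ⌊√895⌋ = 29.
With m₀=0, d₀=1 and mₖ₊₁ = dₖaₖ − mₖ, dₖ₊₁ = (n − mₖ₊₁²)/dₖ, aₖ₊₁ = ⌊(a₀+mₖ₊₁)/dₖ₊₁⌋:
  k=1: m=29, d=54, a=1
  k=2: m=25, d=5, a=10
  k=3: m=25, d=54, a=1
  k=4: m=29, d=1, a=58
d=1 and a=2a₀=58 at k=4, so the next step gives (m, d) = (29, 54) again — its k=1 value — and the period has length 4.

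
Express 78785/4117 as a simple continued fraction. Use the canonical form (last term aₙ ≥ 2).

78785 = 19×4117 + 562
4117 = 7×562 + 183
562 = 3×183 + 13
183 = 14×13 + 1
13 = 13×1 + 0  (stop)
So 78785/4117 = [19; 7, 3, 14, 13].

[19; 7, 3, 14, 13]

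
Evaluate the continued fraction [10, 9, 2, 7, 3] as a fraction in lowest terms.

4497/445

Fold from the inside: start with 3/1.
  7 + 1/3 = 22/3
  2 + 3/22 = 47/22
  9 + 22/47 = 445/47
  10 + 47/445 = 4497/445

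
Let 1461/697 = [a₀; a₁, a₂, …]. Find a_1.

1461 = 2·697 + 67   →  a_0 = 2
697 = 10·67 + 27   →  a_1 = 10

10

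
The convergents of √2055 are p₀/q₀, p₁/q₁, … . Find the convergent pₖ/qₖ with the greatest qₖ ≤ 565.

12285/271

√2055 = [45; 3, 90, …] (period length 2).
Convergents:
  p_0/q_0 = 45/1
  p_1/q_1 = 136/3
  p_2/q_2 = 12285/271
  p_3/q_3 = 36991/816
q_2 = 271 ≤ 565 < 816 = q_3, so the answer is 12285/271.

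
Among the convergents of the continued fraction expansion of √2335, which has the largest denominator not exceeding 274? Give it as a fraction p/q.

√2335 = [48; 3, 9, 3, 96, …] (period length 4).
Convergents:
  p_0/q_0 = 48/1
  p_1/q_1 = 145/3
  p_2/q_2 = 1353/28
  p_3/q_3 = 4204/87
  p_4/q_4 = 404937/8380
q_3 = 87 ≤ 274 < 8380 = q_4, so the answer is 4204/87.

4204/87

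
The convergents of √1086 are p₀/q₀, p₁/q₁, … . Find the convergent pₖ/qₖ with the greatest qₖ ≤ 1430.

47092/1429

√1086 = [32; 1, 20, 1, 64, …] (period length 4).
Convergents:
  p_0/q_0 = 32/1
  p_1/q_1 = 33/1
  p_2/q_2 = 692/21
  p_3/q_3 = 725/22
  p_4/q_4 = 47092/1429
  p_5/q_5 = 47817/1451
q_4 = 1429 ≤ 1430 < 1451 = q_5, so the answer is 47092/1429.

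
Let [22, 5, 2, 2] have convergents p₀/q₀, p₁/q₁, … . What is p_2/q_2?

Using pₖ = aₖpₖ₋₁ + pₖ₋₂, qₖ = aₖqₖ₋₁ + qₖ₋₂ (with p₋₁=1, p₋₂=0, q₋₁=0, q₋₂=1):
  k=0: a=22, p=22, q=1
  k=1: a=5, p=111, q=5
  k=2: a=2, p=244, q=11

244/11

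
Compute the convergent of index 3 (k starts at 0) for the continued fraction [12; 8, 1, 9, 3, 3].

1078/89

Using pₖ = aₖpₖ₋₁ + pₖ₋₂, qₖ = aₖqₖ₋₁ + qₖ₋₂ (with p₋₁=1, p₋₂=0, q₋₁=0, q₋₂=1):
  k=0: a=12, p=12, q=1
  k=1: a=8, p=97, q=8
  k=2: a=1, p=109, q=9
  k=3: a=9, p=1078, q=89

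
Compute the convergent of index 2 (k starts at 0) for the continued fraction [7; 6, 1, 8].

50/7

Using pₖ = aₖpₖ₋₁ + pₖ₋₂, qₖ = aₖqₖ₋₁ + qₖ₋₂ (with p₋₁=1, p₋₂=0, q₋₁=0, q₋₂=1):
  k=0: a=7, p=7, q=1
  k=1: a=6, p=43, q=6
  k=2: a=1, p=50, q=7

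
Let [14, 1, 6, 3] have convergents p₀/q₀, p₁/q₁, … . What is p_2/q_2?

Using pₖ = aₖpₖ₋₁ + pₖ₋₂, qₖ = aₖqₖ₋₁ + qₖ₋₂ (with p₋₁=1, p₋₂=0, q₋₁=0, q₋₂=1):
  k=0: a=14, p=14, q=1
  k=1: a=1, p=15, q=1
  k=2: a=6, p=104, q=7

104/7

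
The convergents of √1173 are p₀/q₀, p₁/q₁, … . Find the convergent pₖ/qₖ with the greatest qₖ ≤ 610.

9350/273

√1173 = [34; 4, 68, …] (period length 2).
Convergents:
  p_0/q_0 = 34/1
  p_1/q_1 = 137/4
  p_2/q_2 = 9350/273
  p_3/q_3 = 37537/1096
q_2 = 273 ≤ 610 < 1096 = q_3, so the answer is 9350/273.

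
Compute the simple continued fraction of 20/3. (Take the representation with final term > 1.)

[6; 1, 2]

20 = 6·3 + 2
3 = 1·2 + 1
2 = 2·1 + 0  (stop)
So 20/3 = [6; 1, 2].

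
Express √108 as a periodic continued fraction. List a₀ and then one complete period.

a₀ = ⌊√108⌋ = 10.
With m₀=0, d₀=1 and mₖ₊₁ = dₖaₖ − mₖ, dₖ₊₁ = (n − mₖ₊₁²)/dₖ, aₖ₊₁ = ⌊(a₀+mₖ₊₁)/dₖ₊₁⌋:
  k=1: m=10, d=8, a=2
  k=2: m=6, d=9, a=1
  k=3: m=3, d=11, a=1
  k=4: m=8, d=4, a=4
  k=5: m=8, d=11, a=1
  k=6: m=3, d=9, a=1
  k=7: m=6, d=8, a=2
  k=8: m=10, d=1, a=20
d=1 and a=2a₀=20 at k=8, so the next step gives (m, d) = (10, 8) again — its k=1 value — and the period has length 8.

[10; 2, 1, 1, 4, 1, 1, 2, 20]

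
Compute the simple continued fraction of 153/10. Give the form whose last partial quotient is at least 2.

[15; 3, 3]

153 = 15×10 + 3
10 = 3×3 + 1
3 = 3×1 + 0  (stop)
So 153/10 = [15; 3, 3].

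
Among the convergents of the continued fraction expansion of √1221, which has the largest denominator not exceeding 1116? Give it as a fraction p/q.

√1221 = [34; 1, 16, 2, 16, 1, 68, …] (period length 6).
Convergents:
  p_0/q_0 = 34/1
  p_1/q_1 = 35/1
  p_2/q_2 = 594/17
  p_3/q_3 = 1223/35
  p_4/q_4 = 20162/577
  p_5/q_5 = 21385/612
  p_6/q_6 = 1474342/42193
q_5 = 612 ≤ 1116 < 42193 = q_6, so the answer is 21385/612.

21385/612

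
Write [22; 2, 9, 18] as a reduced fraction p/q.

Using pₖ = aₖpₖ₋₁ + pₖ₋₂ and qₖ = aₖqₖ₋₁ + qₖ₋₂:
  k=0: a=22, p=22, q=1
  k=1: a=2, p=45, q=2
  k=2: a=9, p=427, q=19
  k=3: a=18, p=7731, q=344

7731/344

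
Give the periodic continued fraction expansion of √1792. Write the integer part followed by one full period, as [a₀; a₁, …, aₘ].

a₀ = ⌊√1792⌋ = 42.
With m₀=0, d₀=1 and mₖ₊₁ = dₖaₖ − mₖ, dₖ₊₁ = (n − mₖ₊₁²)/dₖ, aₖ₊₁ = ⌊(a₀+mₖ₊₁)/dₖ₊₁⌋:
  k=1: m=42, d=28, a=3
  k=2: m=42, d=1, a=84
d=1 and a=2a₀=84 at k=2, so the next step gives (m, d) = (42, 28) again — its k=1 value — and the period has length 2.

[42; 3, 84]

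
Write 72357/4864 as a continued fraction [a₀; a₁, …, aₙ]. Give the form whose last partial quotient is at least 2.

[14; 1, 7, 15, 13, 3]

72357 = 14×4864 + 4261
4864 = 1×4261 + 603
4261 = 7×603 + 40
603 = 15×40 + 3
40 = 13×3 + 1
3 = 3×1 + 0  (stop)
So 72357/4864 = [14; 1, 7, 15, 13, 3].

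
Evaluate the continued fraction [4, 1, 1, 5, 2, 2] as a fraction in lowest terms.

Fold from the inside: start with 2/1.
  2 + 1/2 = 5/2
  5 + 2/5 = 27/5
  1 + 5/27 = 32/27
  1 + 27/32 = 59/32
  4 + 32/59 = 268/59

268/59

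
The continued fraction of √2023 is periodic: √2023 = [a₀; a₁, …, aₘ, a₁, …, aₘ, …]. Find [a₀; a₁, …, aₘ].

a₀ = ⌊√2023⌋ = 44.
With m₀=0, d₀=1 and mₖ₊₁ = dₖaₖ − mₖ, dₖ₊₁ = (n − mₖ₊₁²)/dₖ, aₖ₊₁ = ⌊(a₀+mₖ₊₁)/dₖ₊₁⌋:
  k=1: m=44, d=87, a=1
  k=2: m=43, d=2, a=43
  k=3: m=43, d=87, a=1
  k=4: m=44, d=1, a=88
d=1 and a=2a₀=88 at k=4, so the next step gives (m, d) = (44, 87) again — its k=1 value — and the period has length 4.

[44; 1, 43, 1, 88]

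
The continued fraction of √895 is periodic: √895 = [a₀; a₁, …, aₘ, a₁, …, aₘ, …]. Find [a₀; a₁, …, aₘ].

a₀ = ⌊√895⌋ = 29.

[29; 1, 10, 1, 58]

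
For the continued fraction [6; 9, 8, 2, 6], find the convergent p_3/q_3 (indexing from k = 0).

947/155

Using pₖ = aₖpₖ₋₁ + pₖ₋₂, qₖ = aₖqₖ₋₁ + qₖ₋₂ (with p₋₁=1, p₋₂=0, q₋₁=0, q₋₂=1):
  k=0: a=6, p=6, q=1
  k=1: a=9, p=55, q=9
  k=2: a=8, p=446, q=73
  k=3: a=2, p=947, q=155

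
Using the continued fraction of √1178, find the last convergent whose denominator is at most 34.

961/28

√1178 = [34; 3, 9, 2, 9, 3, 68, …] (period length 6).
Convergents:
  p_0/q_0 = 34/1
  p_1/q_1 = 103/3
  p_2/q_2 = 961/28
  p_3/q_3 = 2025/59
q_2 = 28 ≤ 34 < 59 = q_3, so the answer is 961/28.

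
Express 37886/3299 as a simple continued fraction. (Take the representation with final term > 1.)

[11; 2, 15, 4, 1, 3, 2, 2]

37886 = 11·3299 + 1597
3299 = 2·1597 + 105
1597 = 15·105 + 22
105 = 4·22 + 17
22 = 1·17 + 5
17 = 3·5 + 2
5 = 2·2 + 1
2 = 2·1 + 0  (stop)
So 37886/3299 = [11; 2, 15, 4, 1, 3, 2, 2].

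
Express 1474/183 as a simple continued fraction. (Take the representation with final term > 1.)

[8; 18, 3, 3]

1474 = 8×183 + 10
183 = 18×10 + 3
10 = 3×3 + 1
3 = 3×1 + 0  (stop)
So 1474/183 = [8; 18, 3, 3].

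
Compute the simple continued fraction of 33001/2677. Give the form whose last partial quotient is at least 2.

33001 = 12*2677 + 877
2677 = 3*877 + 46
877 = 19*46 + 3
46 = 15*3 + 1
3 = 3*1 + 0  (stop)
So 33001/2677 = [12; 3, 19, 15, 3].

[12; 3, 19, 15, 3]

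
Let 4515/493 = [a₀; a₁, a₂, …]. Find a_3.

8

4515 = 9·493 + 78   →  a_0 = 9
493 = 6·78 + 25   →  a_1 = 6
78 = 3·25 + 3   →  a_2 = 3
25 = 8·3 + 1   →  a_3 = 8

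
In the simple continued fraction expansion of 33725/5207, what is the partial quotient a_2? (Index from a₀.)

10

33725 = 6·5207 + 2483   →  a_0 = 6
5207 = 2·2483 + 241   →  a_1 = 2
2483 = 10·241 + 73   →  a_2 = 10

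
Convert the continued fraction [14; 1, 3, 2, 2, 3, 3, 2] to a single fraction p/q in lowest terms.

8406/569

Fold from the inside: start with 2/1.
  3 + 1/2 = 7/2
  3 + 2/7 = 23/7
  2 + 7/23 = 53/23
  2 + 23/53 = 129/53
  3 + 53/129 = 440/129
  1 + 129/440 = 569/440
  14 + 440/569 = 8406/569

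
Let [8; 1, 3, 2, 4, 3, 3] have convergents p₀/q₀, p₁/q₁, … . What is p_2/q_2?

35/4

Using pₖ = aₖpₖ₋₁ + pₖ₋₂, qₖ = aₖqₖ₋₁ + qₖ₋₂ (with p₋₁=1, p₋₂=0, q₋₁=0, q₋₂=1):
  k=0: a=8, p=8, q=1
  k=1: a=1, p=9, q=1
  k=2: a=3, p=35, q=4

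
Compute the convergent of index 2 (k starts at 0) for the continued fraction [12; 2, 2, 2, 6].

Using pₖ = aₖpₖ₋₁ + pₖ₋₂, qₖ = aₖqₖ₋₁ + qₖ₋₂ (with p₋₁=1, p₋₂=0, q₋₁=0, q₋₂=1):
  k=0: a=12, p=12, q=1
  k=1: a=2, p=25, q=2
  k=2: a=2, p=62, q=5

62/5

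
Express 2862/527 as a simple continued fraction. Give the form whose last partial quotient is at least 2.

2862 = 5×527 + 227
527 = 2×227 + 73
227 = 3×73 + 8
73 = 9×8 + 1
8 = 8×1 + 0  (stop)
So 2862/527 = [5; 2, 3, 9, 8].

[5; 2, 3, 9, 8]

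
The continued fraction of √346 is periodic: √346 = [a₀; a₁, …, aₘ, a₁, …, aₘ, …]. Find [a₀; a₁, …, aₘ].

[18; 1, 1, 1, 1, 36]

a₀ = ⌊√346⌋ = 18.
With m₀=0, d₀=1 and mₖ₊₁ = dₖaₖ − mₖ, dₖ₊₁ = (n − mₖ₊₁²)/dₖ, aₖ₊₁ = ⌊(a₀+mₖ₊₁)/dₖ₊₁⌋:
  k=1: m=18, d=22, a=1
  k=2: m=4, d=15, a=1
  k=3: m=11, d=15, a=1
  k=4: m=4, d=22, a=1
  k=5: m=18, d=1, a=36
d=1 and a=2a₀=36 at k=5, so the next step gives (m, d) = (18, 22) again — its k=1 value — and the period has length 5.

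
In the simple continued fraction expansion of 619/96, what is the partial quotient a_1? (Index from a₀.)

619 = 6·96 + 43   →  a_0 = 6
96 = 2·43 + 10   →  a_1 = 2

2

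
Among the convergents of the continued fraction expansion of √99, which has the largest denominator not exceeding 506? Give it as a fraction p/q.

3970/399

√99 = [9; 1, 18, …] (period length 2).
Convergents:
  p_0/q_0 = 9/1
  p_1/q_1 = 10/1
  p_2/q_2 = 189/19
  p_3/q_3 = 199/20
  p_4/q_4 = 3771/379
  p_5/q_5 = 3970/399
  p_6/q_6 = 75231/7561
q_5 = 399 ≤ 506 < 7561 = q_6, so the answer is 3970/399.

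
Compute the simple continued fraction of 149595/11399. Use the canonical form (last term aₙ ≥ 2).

149595 = 13·11399 + 1408
11399 = 8·1408 + 135
1408 = 10·135 + 58
135 = 2·58 + 19
58 = 3·19 + 1
19 = 19·1 + 0  (stop)
So 149595/11399 = [13; 8, 10, 2, 3, 19].

[13; 8, 10, 2, 3, 19]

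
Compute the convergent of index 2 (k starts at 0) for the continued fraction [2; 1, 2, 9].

8/3

Using pₖ = aₖpₖ₋₁ + pₖ₋₂, qₖ = aₖqₖ₋₁ + qₖ₋₂ (with p₋₁=1, p₋₂=0, q₋₁=0, q₋₂=1):
  k=0: a=2, p=2, q=1
  k=1: a=1, p=3, q=1
  k=2: a=2, p=8, q=3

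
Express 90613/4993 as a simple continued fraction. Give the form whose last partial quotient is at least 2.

90613 = 18*4993 + 739
4993 = 6*739 + 559
739 = 1*559 + 180
559 = 3*180 + 19
180 = 9*19 + 9
19 = 2*9 + 1
9 = 9*1 + 0  (stop)
So 90613/4993 = [18; 6, 1, 3, 9, 2, 9].

[18; 6, 1, 3, 9, 2, 9]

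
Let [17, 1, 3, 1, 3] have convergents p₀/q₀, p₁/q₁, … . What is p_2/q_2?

Using pₖ = aₖpₖ₋₁ + pₖ₋₂, qₖ = aₖqₖ₋₁ + qₖ₋₂ (with p₋₁=1, p₋₂=0, q₋₁=0, q₋₂=1):
  k=0: a=17, p=17, q=1
  k=1: a=1, p=18, q=1
  k=2: a=3, p=71, q=4

71/4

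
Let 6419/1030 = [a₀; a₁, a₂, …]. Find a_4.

6419 = 6·1030 + 239   →  a_0 = 6
1030 = 4·239 + 74   →  a_1 = 4
239 = 3·74 + 17   →  a_2 = 3
74 = 4·17 + 6   →  a_3 = 4
17 = 2·6 + 5   →  a_4 = 2

2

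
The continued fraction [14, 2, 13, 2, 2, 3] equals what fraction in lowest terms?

Fold from the inside: start with 3/1.
  2 + 1/3 = 7/3
  2 + 3/7 = 17/7
  13 + 7/17 = 228/17
  2 + 17/228 = 473/228
  14 + 228/473 = 6850/473

6850/473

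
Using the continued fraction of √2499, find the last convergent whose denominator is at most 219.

4999/100

√2499 = [49; 1, 98, …] (period length 2).
Convergents:
  p_0/q_0 = 49/1
  p_1/q_1 = 50/1
  p_2/q_2 = 4949/99
  p_3/q_3 = 4999/100
  p_4/q_4 = 494851/9899
q_3 = 100 ≤ 219 < 9899 = q_4, so the answer is 4999/100.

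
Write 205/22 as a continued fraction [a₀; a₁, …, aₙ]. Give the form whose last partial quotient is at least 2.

205 = 9*22 + 7
22 = 3*7 + 1
7 = 7*1 + 0  (stop)
So 205/22 = [9; 3, 7].

[9; 3, 7]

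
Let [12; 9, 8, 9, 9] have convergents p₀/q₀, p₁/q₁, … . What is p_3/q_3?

8065/666

Using pₖ = aₖpₖ₋₁ + pₖ₋₂, qₖ = aₖqₖ₋₁ + qₖ₋₂ (with p₋₁=1, p₋₂=0, q₋₁=0, q₋₂=1):
  k=0: a=12, p=12, q=1
  k=1: a=9, p=109, q=9
  k=2: a=8, p=884, q=73
  k=3: a=9, p=8065, q=666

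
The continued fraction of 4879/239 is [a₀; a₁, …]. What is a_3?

4879 = 20·239 + 99   →  a_0 = 20
239 = 2·99 + 41   →  a_1 = 2
99 = 2·41 + 17   →  a_2 = 2
41 = 2·17 + 7   →  a_3 = 2

2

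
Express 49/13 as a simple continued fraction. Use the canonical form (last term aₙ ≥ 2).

[3; 1, 3, 3]

49 = 3*13 + 10
13 = 1*10 + 3
10 = 3*3 + 1
3 = 3*1 + 0  (stop)
So 49/13 = [3; 1, 3, 3].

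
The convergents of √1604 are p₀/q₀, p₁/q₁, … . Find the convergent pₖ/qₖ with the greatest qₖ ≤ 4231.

64120/1601

√1604 = [40; 20, 80, …] (period length 2).
Convergents:
  p_0/q_0 = 40/1
  p_1/q_1 = 801/20
  p_2/q_2 = 64120/1601
  p_3/q_3 = 1283201/32040
q_2 = 1601 ≤ 4231 < 32040 = q_3, so the answer is 64120/1601.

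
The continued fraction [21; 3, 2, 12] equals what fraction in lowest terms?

1852/87

Using pₖ = aₖpₖ₋₁ + pₖ₋₂ and qₖ = aₖqₖ₋₁ + qₖ₋₂:
  k=0: a=21, p=21, q=1
  k=1: a=3, p=64, q=3
  k=2: a=2, p=149, q=7
  k=3: a=12, p=1852, q=87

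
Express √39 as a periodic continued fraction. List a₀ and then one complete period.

[6; 4, 12]

a₀ = ⌊√39⌋ = 6.
With m₀=0, d₀=1 and mₖ₊₁ = dₖaₖ − mₖ, dₖ₊₁ = (n − mₖ₊₁²)/dₖ, aₖ₊₁ = ⌊(a₀+mₖ₊₁)/dₖ₊₁⌋:
  k=1: m=6, d=3, a=4
  k=2: m=6, d=1, a=12
d=1 and a=2a₀=12 at k=2, so the next step gives (m, d) = (6, 3) again — its k=1 value — and the period has length 2.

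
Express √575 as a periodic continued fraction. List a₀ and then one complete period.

[23; 1, 46]

a₀ = ⌊√575⌋ = 23.
With m₀=0, d₀=1 and mₖ₊₁ = dₖaₖ − mₖ, dₖ₊₁ = (n − mₖ₊₁²)/dₖ, aₖ₊₁ = ⌊(a₀+mₖ₊₁)/dₖ₊₁⌋:
  k=1: m=23, d=46, a=1
  k=2: m=23, d=1, a=46
d=1 and a=2a₀=46 at k=2, so the next step gives (m, d) = (23, 46) again — its k=1 value — and the period has length 2.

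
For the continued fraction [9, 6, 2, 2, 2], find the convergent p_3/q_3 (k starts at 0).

293/32

Using pₖ = aₖpₖ₋₁ + pₖ₋₂, qₖ = aₖqₖ₋₁ + qₖ₋₂ (with p₋₁=1, p₋₂=0, q₋₁=0, q₋₂=1):
  k=0: a=9, p=9, q=1
  k=1: a=6, p=55, q=6
  k=2: a=2, p=119, q=13
  k=3: a=2, p=293, q=32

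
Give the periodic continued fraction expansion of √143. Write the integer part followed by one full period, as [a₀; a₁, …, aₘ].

[11; 1, 22]

a₀ = ⌊√143⌋ = 11.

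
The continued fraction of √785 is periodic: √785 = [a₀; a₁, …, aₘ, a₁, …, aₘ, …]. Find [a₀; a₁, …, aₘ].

a₀ = ⌊√785⌋ = 28.
With m₀=0, d₀=1 and mₖ₊₁ = dₖaₖ − mₖ, dₖ₊₁ = (n − mₖ₊₁²)/dₖ, aₖ₊₁ = ⌊(a₀+mₖ₊₁)/dₖ₊₁⌋:
  k=1: m=28, d=1, a=56
d=1 and a=2a₀=56 at k=1, so the next step gives (m, d) = (28, 1) again — its k=1 value — and the period has length 1.

[28; 56]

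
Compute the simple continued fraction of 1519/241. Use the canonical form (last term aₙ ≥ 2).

1519 = 6*241 + 73
241 = 3*73 + 22
73 = 3*22 + 7
22 = 3*7 + 1
7 = 7*1 + 0  (stop)
So 1519/241 = [6; 3, 3, 3, 7].

[6; 3, 3, 3, 7]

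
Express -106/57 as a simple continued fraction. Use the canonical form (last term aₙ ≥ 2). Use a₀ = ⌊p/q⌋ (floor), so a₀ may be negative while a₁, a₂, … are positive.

[-2; 7, 8]

-106 = -2·57 + 8
57 = 7·8 + 1
8 = 8·1 + 0  (stop)
So -106/57 = [-2; 7, 8].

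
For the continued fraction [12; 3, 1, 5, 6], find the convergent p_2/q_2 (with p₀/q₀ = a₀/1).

Using pₖ = aₖpₖ₋₁ + pₖ₋₂, qₖ = aₖqₖ₋₁ + qₖ₋₂ (with p₋₁=1, p₋₂=0, q₋₁=0, q₋₂=1):
  k=0: a=12, p=12, q=1
  k=1: a=3, p=37, q=3
  k=2: a=1, p=49, q=4

49/4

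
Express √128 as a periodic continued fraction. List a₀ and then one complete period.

a₀ = ⌊√128⌋ = 11.
With m₀=0, d₀=1 and mₖ₊₁ = dₖaₖ − mₖ, dₖ₊₁ = (n − mₖ₊₁²)/dₖ, aₖ₊₁ = ⌊(a₀+mₖ₊₁)/dₖ₊₁⌋:
  k=1: m=11, d=7, a=3
  k=2: m=10, d=4, a=5
  k=3: m=10, d=7, a=3
  k=4: m=11, d=1, a=22
d=1 and a=2a₀=22 at k=4, so the next step gives (m, d) = (11, 7) again — its k=1 value — and the period has length 4.

[11; 3, 5, 3, 22]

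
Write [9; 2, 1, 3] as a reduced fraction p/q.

103/11

Fold from the inside: start with 3/1.
  1 + 1/3 = 4/3
  2 + 3/4 = 11/4
  9 + 4/11 = 103/11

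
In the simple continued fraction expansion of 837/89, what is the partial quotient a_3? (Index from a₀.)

8

837 = 9·89 + 36   →  a_0 = 9
89 = 2·36 + 17   →  a_1 = 2
36 = 2·17 + 2   →  a_2 = 2
17 = 8·2 + 1   →  a_3 = 8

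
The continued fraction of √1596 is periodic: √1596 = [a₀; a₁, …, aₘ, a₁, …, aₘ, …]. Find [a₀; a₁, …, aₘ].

[39; 1, 18, 1, 78]

a₀ = ⌊√1596⌋ = 39.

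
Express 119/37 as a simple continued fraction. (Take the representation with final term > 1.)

[3; 4, 1, 1, 1, 2]

119 = 3×37 + 8
37 = 4×8 + 5
8 = 1×5 + 3
5 = 1×3 + 2
3 = 1×2 + 1
2 = 2×1 + 0  (stop)
So 119/37 = [3; 4, 1, 1, 1, 2].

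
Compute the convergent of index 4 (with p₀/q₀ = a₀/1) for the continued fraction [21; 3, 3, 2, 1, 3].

703/33

Using pₖ = aₖpₖ₋₁ + pₖ₋₂, qₖ = aₖqₖ₋₁ + qₖ₋₂ (with p₋₁=1, p₋₂=0, q₋₁=0, q₋₂=1):
  k=0: a=21, p=21, q=1
  k=1: a=3, p=64, q=3
  k=2: a=3, p=213, q=10
  k=3: a=2, p=490, q=23
  k=4: a=1, p=703, q=33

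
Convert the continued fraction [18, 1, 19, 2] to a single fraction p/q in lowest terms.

Using pₖ = aₖpₖ₋₁ + pₖ₋₂ and qₖ = aₖqₖ₋₁ + qₖ₋₂:
  k=0: a=18, p=18, q=1
  k=1: a=1, p=19, q=1
  k=2: a=19, p=379, q=20
  k=3: a=2, p=777, q=41

777/41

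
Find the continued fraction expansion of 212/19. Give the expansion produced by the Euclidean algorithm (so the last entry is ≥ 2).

[11; 6, 3]

212 = 11*19 + 3
19 = 6*3 + 1
3 = 3*1 + 0  (stop)
So 212/19 = [11; 6, 3].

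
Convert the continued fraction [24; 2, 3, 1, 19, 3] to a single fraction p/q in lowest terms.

Fold from the inside: start with 3/1.
  19 + 1/3 = 58/3
  1 + 3/58 = 61/58
  3 + 58/61 = 241/61
  2 + 61/241 = 543/241
  24 + 241/543 = 13273/543

13273/543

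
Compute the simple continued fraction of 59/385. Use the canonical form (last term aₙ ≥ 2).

59 = 0*385 + 59
385 = 6*59 + 31
59 = 1*31 + 28
31 = 1*28 + 3
28 = 9*3 + 1
3 = 3*1 + 0  (stop)
So 59/385 = [0; 6, 1, 1, 9, 3].

[0; 6, 1, 1, 9, 3]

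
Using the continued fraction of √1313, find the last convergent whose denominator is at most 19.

616/17

√1313 = [36; 4, 4, 72, …] (period length 3).
Convergents:
  p_0/q_0 = 36/1
  p_1/q_1 = 145/4
  p_2/q_2 = 616/17
  p_3/q_3 = 44497/1228
q_2 = 17 ≤ 19 < 1228 = q_3, so the answer is 616/17.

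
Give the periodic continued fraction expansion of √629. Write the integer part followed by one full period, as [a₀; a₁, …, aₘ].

a₀ = ⌊√629⌋ = 25.
With m₀=0, d₀=1 and mₖ₊₁ = dₖaₖ − mₖ, dₖ₊₁ = (n − mₖ₊₁²)/dₖ, aₖ₊₁ = ⌊(a₀+mₖ₊₁)/dₖ₊₁⌋:
  k=1: m=25, d=4, a=12
  k=2: m=23, d=25, a=1
  k=3: m=2, d=25, a=1
  k=4: m=23, d=4, a=12
  k=5: m=25, d=1, a=50
d=1 and a=2a₀=50 at k=5, so the next step gives (m, d) = (25, 4) again — its k=1 value — and the period has length 5.

[25; 12, 1, 1, 12, 50]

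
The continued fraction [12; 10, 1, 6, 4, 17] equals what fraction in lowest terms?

65672/5431

Using pₖ = aₖpₖ₋₁ + pₖ₋₂ and qₖ = aₖqₖ₋₁ + qₖ₋₂:
  k=0: a=12, p=12, q=1
  k=1: a=10, p=121, q=10
  k=2: a=1, p=133, q=11
  k=3: a=6, p=919, q=76
  k=4: a=4, p=3809, q=315
  k=5: a=17, p=65672, q=5431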